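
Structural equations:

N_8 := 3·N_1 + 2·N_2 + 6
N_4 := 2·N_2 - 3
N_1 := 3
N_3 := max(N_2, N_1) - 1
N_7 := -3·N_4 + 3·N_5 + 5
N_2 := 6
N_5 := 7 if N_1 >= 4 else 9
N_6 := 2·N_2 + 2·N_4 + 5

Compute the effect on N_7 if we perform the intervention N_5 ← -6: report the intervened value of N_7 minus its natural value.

Under do(N_5=-6), the mechanism N_5 := 7 if N_1 >= 4 else 9 is discarded; N_5 is fixed at -6.
N_4 = 2·N_2 - 3  [with N_2=6]  = 9
N_7 = -3·N_4 + 3·N_5 + 5  [with N_4=9, N_5=-6]  = -40
Without intervention: N_4 = 2·N_2 - 3  [with N_2=6]  = 9; N_5 = 7 if N_1 >= 4 else 9  [with N_1=3]  = 9; N_7 = -3·N_4 + 3·N_5 + 5  [with N_4=9, N_5=9]  = 5.
Change = -40 − 5 = -45.

-45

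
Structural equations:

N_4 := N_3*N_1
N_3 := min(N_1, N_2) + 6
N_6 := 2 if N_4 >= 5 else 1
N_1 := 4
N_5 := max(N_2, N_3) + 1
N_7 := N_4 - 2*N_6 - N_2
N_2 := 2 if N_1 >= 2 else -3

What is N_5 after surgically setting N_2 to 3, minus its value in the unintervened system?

do(N_2=3) replaces the equation N_2 := 2 if N_1 >= 2 else -3 with the constant N_2 = 3.
N_3 = min(N_1, N_2) + 6  [with N_1=4, N_2=3]  = 9
N_5 = max(N_2, N_3) + 1  [with N_2=3, N_3=9]  = 10
Without intervention: N_2 = 2 if N_1 >= 2 else -3  [with N_1=4]  = 2; N_3 = min(N_1, N_2) + 6  [with N_1=4, N_2=2]  = 8; N_5 = max(N_2, N_3) + 1  [with N_2=2, N_3=8]  = 9.
Change = 10 − 9 = 1.

1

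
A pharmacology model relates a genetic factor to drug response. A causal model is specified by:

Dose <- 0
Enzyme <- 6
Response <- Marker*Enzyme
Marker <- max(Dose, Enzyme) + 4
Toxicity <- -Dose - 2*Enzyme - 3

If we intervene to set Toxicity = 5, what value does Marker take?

do(Toxicity=5) replaces the equation Toxicity <- -Dose - 2*Enzyme - 3 with the constant Toxicity = 5.
Marker is not downstream of the intervention, so its value is determined by the original equations.
Marker = max(Dose, Enzyme) + 4  [with Dose=0, Enzyme=6]  = 10

10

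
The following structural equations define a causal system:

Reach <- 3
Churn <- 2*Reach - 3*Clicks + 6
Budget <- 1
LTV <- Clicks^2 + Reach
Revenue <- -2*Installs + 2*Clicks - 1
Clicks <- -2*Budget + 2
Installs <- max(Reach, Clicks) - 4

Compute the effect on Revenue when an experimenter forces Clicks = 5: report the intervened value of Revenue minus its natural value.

6

The intervention breaks the incoming arrows to Clicks: Clicks <- -2*Budget + 2 no longer applies, and Clicks = 5.
Installs = max(Reach, Clicks) - 4  [with Reach=3, Clicks=5]  = 1
Revenue = -2*Installs + 2*Clicks - 1  [with Installs=1, Clicks=5]  = 7
Without intervention: Clicks = -2*Budget + 2  [with Budget=1]  = 0; Installs = max(Reach, Clicks) - 4  [with Reach=3, Clicks=0]  = -1; Revenue = -2*Installs + 2*Clicks - 1  [with Installs=-1, Clicks=0]  = 1.
Change = 7 − 1 = 6.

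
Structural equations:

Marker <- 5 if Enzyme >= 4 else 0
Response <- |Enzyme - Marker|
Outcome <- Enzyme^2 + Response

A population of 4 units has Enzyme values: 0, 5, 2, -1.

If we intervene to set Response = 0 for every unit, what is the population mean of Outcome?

7.5

Every unit gets Response=0 under the intervention. Outcome values become 0, 25, 4, 1; E[Outcome|do(Response=0)] = 7.5.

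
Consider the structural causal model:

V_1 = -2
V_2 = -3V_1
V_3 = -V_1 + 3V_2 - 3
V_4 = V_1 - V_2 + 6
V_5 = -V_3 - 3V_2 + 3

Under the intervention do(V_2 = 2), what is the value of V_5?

do(V_2=2) replaces the equation V_2 = -3V_1 with the constant V_2 = 2.
V_3 = -V_1 + 3V_2 - 3  [with V_1=-2, V_2=2]  = 5
V_5 = -V_3 - 3V_2 + 3  [with V_3=5, V_2=2]  = -8

-8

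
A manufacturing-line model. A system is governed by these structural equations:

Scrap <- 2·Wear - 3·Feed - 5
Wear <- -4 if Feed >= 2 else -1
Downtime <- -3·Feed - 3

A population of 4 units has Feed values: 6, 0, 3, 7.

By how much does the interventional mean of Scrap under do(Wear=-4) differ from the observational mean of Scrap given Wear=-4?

The intervention sets Wear=-4 in all 4 units regardless of Feed. Recomputing Scrap per unit gives -31, -13, -22, -34; average -25.
Observing Wear=-4 restricts to units where Wear's equation naturally yields -4: Feed ∈ {6, 3, 7}. In that subpopulation Scrap = -31, -22, -34, mean -29.
Difference = -25 − (-29) = 4.

4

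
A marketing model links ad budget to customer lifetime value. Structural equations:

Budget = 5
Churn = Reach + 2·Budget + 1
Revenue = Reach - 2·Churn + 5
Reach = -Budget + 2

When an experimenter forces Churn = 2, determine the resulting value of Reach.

-3

Under do(Churn=2), the mechanism Churn = Reach + 2·Budget + 1 is discarded; Churn is fixed at 2.
Since Reach is not a descendant of the intervened variable, it is unaffected.
Reach = -Budget + 2  [with Budget=5]  = -3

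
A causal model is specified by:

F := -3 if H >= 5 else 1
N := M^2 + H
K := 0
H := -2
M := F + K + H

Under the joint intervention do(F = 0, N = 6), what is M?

The joint intervention fixes F = 0, N = 6, removing each variable's own equation.
M = F + K + H  [with F=0, K=0, H=-2]  = -2

-2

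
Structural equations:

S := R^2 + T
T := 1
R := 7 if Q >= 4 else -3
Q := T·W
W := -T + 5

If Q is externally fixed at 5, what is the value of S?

50

do(Q=5) replaces the equation Q := T·W with the constant Q = 5.
R = 7 if Q >= 4 else -3  [with Q=5]  = 7
S = R^2 + T  [with R=7, T=1]  = 50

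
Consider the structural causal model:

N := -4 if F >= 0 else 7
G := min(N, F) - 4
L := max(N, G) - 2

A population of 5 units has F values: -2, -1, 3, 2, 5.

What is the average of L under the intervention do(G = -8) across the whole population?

do(G=-8) breaks G's dependence on F. With G=-8 fixed, L across the units is 5, 5, -6, -6, -6, mean -1.6.

-1.6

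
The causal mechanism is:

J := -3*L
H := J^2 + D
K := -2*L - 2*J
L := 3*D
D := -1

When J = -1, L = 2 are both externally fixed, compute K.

Setting J = -1, L = 2 by intervention discards those variables' equations.
K = -2*L - 2*J  [with L=2, J=-1]  = -2

-2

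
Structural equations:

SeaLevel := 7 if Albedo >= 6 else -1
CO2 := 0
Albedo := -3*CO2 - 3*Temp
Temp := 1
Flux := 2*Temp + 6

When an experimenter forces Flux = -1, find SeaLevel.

The intervention breaks the incoming arrows to Flux: Flux := 2*Temp + 6 no longer applies, and Flux = -1.
Since SeaLevel is not a descendant of the intervened variable, it is unaffected.
Albedo = -3*CO2 - 3*Temp  [with CO2=0, Temp=1]  = -3
SeaLevel = 7 if Albedo >= 6 else -1  [with Albedo=-3]  = -1

-1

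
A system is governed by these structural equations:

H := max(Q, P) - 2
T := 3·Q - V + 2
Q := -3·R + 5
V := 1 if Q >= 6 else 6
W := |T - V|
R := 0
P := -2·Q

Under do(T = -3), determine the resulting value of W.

Intervening sets T = -3 and removes its equation (T := 3·Q - V + 2).
Q = -3·R + 5  [with R=0]  = 5
V = 1 if Q >= 6 else 6  [with Q=5]  = 6
W = |T - V|  [with T=-3, V=6]  = 9

9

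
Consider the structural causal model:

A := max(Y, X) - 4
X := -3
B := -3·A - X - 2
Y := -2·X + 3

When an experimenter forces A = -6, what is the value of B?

19

The intervention breaks the incoming arrows to A: A := max(Y, X) - 4 no longer applies, and A = -6.
B = -3·A - X - 2  [with A=-6, X=-3]  = 19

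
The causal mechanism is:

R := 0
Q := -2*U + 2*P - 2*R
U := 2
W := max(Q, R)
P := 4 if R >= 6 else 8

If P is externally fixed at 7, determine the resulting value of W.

do(P=7) replaces the equation P := 4 if R >= 6 else 8 with the constant P = 7.
Q = -2*U + 2*P - 2*R  [with U=2, P=7, R=0]  = 10
W = max(Q, R)  [with Q=10, R=0]  = 10

10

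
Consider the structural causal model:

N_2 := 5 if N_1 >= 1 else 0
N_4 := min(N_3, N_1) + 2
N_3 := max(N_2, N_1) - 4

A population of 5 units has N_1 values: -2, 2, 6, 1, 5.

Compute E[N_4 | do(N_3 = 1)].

do(N_3=1) breaks N_3's dependence on N_1. With N_3=1 fixed, N_4 across the units is 0, 3, 3, 3, 3, mean 2.4.

2.4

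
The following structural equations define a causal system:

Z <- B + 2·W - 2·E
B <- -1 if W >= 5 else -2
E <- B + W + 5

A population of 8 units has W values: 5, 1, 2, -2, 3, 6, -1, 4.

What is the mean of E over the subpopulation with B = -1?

Conditioning on B=-1 selects the 2 unit(s) with W ∈ {5, 6}. Their E values: 9, 10. Mean = 9.5.

9.5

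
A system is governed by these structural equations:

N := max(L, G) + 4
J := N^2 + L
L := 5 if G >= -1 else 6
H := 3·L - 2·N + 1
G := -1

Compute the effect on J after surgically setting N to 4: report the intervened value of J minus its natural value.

-65

do(N=4) replaces the equation N := max(L, G) + 4 with the constant N = 4.
L = 5 if G >= -1 else 6  [with G=-1]  = 5
J = N^2 + L  [with N=4, L=5]  = 21
Without intervention: L = 5 if G >= -1 else 6  [with G=-1]  = 5; N = max(L, G) + 4  [with L=5, G=-1]  = 9; J = N^2 + L  [with N=9, L=5]  = 86.
Change = 21 − 86 = -65.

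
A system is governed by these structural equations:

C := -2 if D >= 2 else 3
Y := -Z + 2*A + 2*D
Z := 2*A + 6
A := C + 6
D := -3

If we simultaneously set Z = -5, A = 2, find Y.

3

The joint intervention fixes Z = -5, A = 2, removing each variable's own equation.
Y = -Z + 2*A + 2*D  [with Z=-5, A=2, D=-3]  = 3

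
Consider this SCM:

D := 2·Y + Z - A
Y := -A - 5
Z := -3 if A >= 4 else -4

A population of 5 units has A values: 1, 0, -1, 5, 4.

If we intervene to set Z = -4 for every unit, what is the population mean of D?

Under do(Z=-4), Z's equation is replaced by Z=-4 for every unit. Per-unit D: -17, -14, -11, -29, -26. Mean = -19.4.

-19.4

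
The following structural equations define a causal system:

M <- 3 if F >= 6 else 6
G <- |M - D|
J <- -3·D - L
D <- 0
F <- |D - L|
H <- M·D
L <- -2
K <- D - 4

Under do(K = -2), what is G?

Intervening sets K = -2 and removes its equation (K <- D - 4).
Since G is not a descendant of the intervened variable, it is unaffected.
F = |D - L|  [with D=0, L=-2]  = 2
M = 3 if F >= 6 else 6  [with F=2]  = 6
G = |M - D|  [with M=6, D=0]  = 6

6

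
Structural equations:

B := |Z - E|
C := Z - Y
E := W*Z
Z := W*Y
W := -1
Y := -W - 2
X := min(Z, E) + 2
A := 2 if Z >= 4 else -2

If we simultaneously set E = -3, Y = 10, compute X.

-8

Under do(E = -3, Y = 10), each intervened variable's structural equation is replaced by its fixed value.
Z = W*Y  [with W=-1, Y=10]  = -10
X = min(Z, E) + 2  [with Z=-10, E=-3]  = -8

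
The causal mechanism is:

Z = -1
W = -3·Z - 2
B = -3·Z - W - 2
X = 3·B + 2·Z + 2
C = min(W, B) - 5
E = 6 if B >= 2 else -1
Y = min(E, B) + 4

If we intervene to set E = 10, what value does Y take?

4

Intervening sets E = 10 and removes its equation (E = 6 if B >= 2 else -1).
W = -3·Z - 2  [with Z=-1]  = 1
B = -3·Z - W - 2  [with Z=-1, W=1]  = 0
Y = min(E, B) + 4  [with E=10, B=0]  = 4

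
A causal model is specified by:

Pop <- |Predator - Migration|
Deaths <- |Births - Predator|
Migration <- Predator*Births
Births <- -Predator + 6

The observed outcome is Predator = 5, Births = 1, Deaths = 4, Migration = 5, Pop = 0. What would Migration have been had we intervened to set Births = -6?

-30

Under do(Births=-6), the mechanism Births <- -Predator + 6 is discarded; Births is fixed at -6.
Migration = Predator*Births  [with Predator=5, Births=-6]  = -30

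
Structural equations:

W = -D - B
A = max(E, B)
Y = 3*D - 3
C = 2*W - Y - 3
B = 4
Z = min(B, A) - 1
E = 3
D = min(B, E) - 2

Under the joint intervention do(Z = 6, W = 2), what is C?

Setting Z = 6, W = 2 by intervention discards those variables' equations.
D = min(B, E) - 2  [with B=4, E=3]  = 1
Y = 3*D - 3  [with D=1]  = 0
C = 2*W - Y - 3  [with W=2, Y=0]  = 1

1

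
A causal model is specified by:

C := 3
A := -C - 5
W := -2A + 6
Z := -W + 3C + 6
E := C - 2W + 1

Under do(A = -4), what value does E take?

-24

do(A=-4) replaces the equation A := -C - 5 with the constant A = -4.
W = -2A + 6  [with A=-4]  = 14
E = C - 2W + 1  [with C=3, W=14]  = -24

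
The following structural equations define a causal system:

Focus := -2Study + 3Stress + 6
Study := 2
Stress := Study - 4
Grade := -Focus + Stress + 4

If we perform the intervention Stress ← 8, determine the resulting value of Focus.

The intervention breaks the incoming arrows to Stress: Stress := Study - 4 no longer applies, and Stress = 8.
Focus = -2Study + 3Stress + 6  [with Study=2, Stress=8]  = 26

26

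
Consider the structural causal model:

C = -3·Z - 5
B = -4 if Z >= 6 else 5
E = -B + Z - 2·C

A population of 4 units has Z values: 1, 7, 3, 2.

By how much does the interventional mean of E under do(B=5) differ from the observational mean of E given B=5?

The intervention sets B=5 in all 4 units regardless of Z. Recomputing E per unit gives 12, 54, 26, 19; average 27.75.
Conditioning on B=5 selects the 3 unit(s) with Z ∈ {1, 3, 2}. Their E values: 12, 26, 19. Mean = 19.
Difference = 27.75 − 19 = 8.75.

8.75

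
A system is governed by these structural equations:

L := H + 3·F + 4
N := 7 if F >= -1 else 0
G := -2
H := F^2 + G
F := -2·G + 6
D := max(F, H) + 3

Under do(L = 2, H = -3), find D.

The joint intervention fixes L = 2, H = -3, removing each variable's own equation.
F = -2·G + 6  [with G=-2]  = 10
D = max(F, H) + 3  [with F=10, H=-3]  = 13

13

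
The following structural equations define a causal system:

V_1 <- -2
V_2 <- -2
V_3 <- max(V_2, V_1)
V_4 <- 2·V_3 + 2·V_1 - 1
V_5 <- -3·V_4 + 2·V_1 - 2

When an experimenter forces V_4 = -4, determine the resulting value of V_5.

Intervening sets V_4 = -4 and removes its equation (V_4 <- 2·V_3 + 2·V_1 - 1).
V_5 = -3·V_4 + 2·V_1 - 2  [with V_4=-4, V_1=-2]  = 6

6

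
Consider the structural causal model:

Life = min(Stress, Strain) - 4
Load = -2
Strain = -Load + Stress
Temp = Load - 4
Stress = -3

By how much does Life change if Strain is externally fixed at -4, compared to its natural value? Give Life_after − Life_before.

do(Strain=-4) replaces the equation Strain = -Load + Stress with the constant Strain = -4.
Life = min(Stress, Strain) - 4  [with Stress=-3, Strain=-4]  = -8
Without intervention: Strain = -Load + Stress  [with Load=-2, Stress=-3]  = -1; Life = min(Stress, Strain) - 4  [with Stress=-3, Strain=-1]  = -7.
Change = -8 − (-7) = -1.

-1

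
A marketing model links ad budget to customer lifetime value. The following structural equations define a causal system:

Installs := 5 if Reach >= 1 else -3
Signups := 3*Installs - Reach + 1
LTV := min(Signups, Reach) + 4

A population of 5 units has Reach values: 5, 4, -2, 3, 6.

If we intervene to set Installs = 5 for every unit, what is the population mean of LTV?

Under do(Installs=5), Installs's equation is replaced by Installs=5 for every unit. Per-unit LTV: 9, 8, 2, 7, 10. Mean = 7.2.

7.2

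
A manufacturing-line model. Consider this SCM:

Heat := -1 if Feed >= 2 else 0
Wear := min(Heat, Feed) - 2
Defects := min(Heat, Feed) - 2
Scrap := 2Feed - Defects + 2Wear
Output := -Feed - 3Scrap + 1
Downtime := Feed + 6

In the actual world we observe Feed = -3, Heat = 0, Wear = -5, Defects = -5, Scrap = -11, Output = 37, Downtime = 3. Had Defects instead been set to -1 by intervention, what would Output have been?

Under do(Defects=-1), the mechanism Defects := min(Heat, Feed) - 2 is discarded; Defects is fixed at -1.
Heat = -1 if Feed >= 2 else 0  [with Feed=-3]  = 0
Wear = min(Heat, Feed) - 2  [with Heat=0, Feed=-3]  = -5
Scrap = 2Feed - Defects + 2Wear  [with Feed=-3, Defects=-1, Wear=-5]  = -15
Output = -Feed - 3Scrap + 1  [with Feed=-3, Scrap=-15]  = 49

49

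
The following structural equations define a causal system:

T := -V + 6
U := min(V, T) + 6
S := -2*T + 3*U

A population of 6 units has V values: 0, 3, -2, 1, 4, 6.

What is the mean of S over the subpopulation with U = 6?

E[S|U=6] averages over only the 2 units with U=6 (V = 0, 6): S = 6, 18, mean 12.

12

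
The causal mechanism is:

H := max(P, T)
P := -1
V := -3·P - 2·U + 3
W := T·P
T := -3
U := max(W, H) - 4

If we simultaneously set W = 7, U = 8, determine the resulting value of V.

The joint intervention fixes W = 7, U = 8, removing each variable's own equation.
V = -3·P - 2·U + 3  [with P=-1, U=8]  = -10

-10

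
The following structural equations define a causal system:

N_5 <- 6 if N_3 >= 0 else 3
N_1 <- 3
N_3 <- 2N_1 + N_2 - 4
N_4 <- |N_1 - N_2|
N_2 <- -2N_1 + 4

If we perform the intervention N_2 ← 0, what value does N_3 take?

2

The intervention breaks the incoming arrows to N_2: N_2 <- -2N_1 + 4 no longer applies, and N_2 = 0.
N_3 = 2N_1 + N_2 - 4  [with N_1=3, N_2=0]  = 2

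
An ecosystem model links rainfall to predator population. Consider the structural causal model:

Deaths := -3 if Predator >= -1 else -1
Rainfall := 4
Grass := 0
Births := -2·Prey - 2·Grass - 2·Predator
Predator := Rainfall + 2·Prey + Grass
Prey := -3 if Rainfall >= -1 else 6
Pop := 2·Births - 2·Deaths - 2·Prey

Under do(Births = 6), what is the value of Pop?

Under do(Births=6), the mechanism Births := -2·Prey - 2·Grass - 2·Predator is discarded; Births is fixed at 6.
Prey = -3 if Rainfall >= -1 else 6  [with Rainfall=4]  = -3
Predator = Rainfall + 2·Prey + Grass  [with Rainfall=4, Prey=-3, Grass=0]  = -2
Deaths = -3 if Predator >= -1 else -1  [with Predator=-2]  = -1
Pop = 2·Births - 2·Deaths - 2·Prey  [with Births=6, Deaths=-1, Prey=-3]  = 20

20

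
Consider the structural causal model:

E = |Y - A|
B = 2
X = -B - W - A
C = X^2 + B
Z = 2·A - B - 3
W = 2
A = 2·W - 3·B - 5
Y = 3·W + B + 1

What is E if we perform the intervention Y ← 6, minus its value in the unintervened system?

do(Y=6) replaces the equation Y = 3·W + B + 1 with the constant Y = 6.
A = 2·W - 3·B - 5  [with W=2, B=2]  = -7
E = |Y - A|  [with Y=6, A=-7]  = 13
Without intervention: A = 2·W - 3·B - 5  [with W=2, B=2]  = -7; Y = 3·W + B + 1  [with W=2, B=2]  = 9; E = |Y - A|  [with Y=9, A=-7]  = 16.
Change = 13 − 16 = -3.

-3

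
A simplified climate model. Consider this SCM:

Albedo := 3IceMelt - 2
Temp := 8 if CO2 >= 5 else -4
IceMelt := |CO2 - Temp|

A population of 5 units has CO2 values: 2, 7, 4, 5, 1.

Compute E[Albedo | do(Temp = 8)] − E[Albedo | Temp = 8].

Every unit gets Temp=8 under the intervention. Albedo values become 16, 1, 10, 7, 19; E[Albedo|do(Temp=8)] = 10.6.
Observing Temp=8 restricts to units where Temp's equation naturally yields 8: CO2 ∈ {7, 5}. In that subpopulation Albedo = 1, 7, mean 4.
Difference = 10.6 − 4 = 6.6.

6.6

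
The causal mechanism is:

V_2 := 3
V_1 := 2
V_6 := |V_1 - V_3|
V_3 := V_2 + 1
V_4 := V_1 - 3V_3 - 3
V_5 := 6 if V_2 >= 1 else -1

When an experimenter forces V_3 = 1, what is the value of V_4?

-4

The intervention breaks the incoming arrows to V_3: V_3 := V_2 + 1 no longer applies, and V_3 = 1.
V_4 = V_1 - 3V_3 - 3  [with V_1=2, V_3=1]  = -4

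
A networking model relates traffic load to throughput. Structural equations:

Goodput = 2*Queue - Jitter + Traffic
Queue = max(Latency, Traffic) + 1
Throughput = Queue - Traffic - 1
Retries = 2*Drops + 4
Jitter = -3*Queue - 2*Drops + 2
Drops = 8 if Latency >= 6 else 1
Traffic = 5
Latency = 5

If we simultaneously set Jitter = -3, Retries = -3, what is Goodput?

20

Under do(Jitter = -3, Retries = -3), each intervened variable's structural equation is replaced by its fixed value.
Queue = max(Latency, Traffic) + 1  [with Latency=5, Traffic=5]  = 6
Goodput = 2*Queue - Jitter + Traffic  [with Queue=6, Jitter=-3, Traffic=5]  = 20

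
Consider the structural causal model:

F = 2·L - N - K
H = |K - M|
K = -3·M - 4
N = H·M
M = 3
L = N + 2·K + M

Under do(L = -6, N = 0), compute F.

Setting L = -6, N = 0 by intervention discards those variables' equations.
K = -3·M - 4  [with M=3]  = -13
F = 2·L - N - K  [with L=-6, N=0, K=-13]  = 1

1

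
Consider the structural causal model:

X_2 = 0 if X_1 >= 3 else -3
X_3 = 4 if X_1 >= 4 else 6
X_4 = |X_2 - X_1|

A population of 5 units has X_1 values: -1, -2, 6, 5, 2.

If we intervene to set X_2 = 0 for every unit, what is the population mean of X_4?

3.2

Under do(X_2=0), X_2's equation is replaced by X_2=0 for every unit. Per-unit X_4: 1, 2, 6, 5, 2. Mean = 3.2.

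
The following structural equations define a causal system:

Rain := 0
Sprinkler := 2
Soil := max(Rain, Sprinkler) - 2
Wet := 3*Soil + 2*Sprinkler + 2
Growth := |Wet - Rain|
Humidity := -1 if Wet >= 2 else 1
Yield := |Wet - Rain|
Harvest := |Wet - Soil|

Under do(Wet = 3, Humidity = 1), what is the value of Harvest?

Under do(Wet = 3, Humidity = 1), each intervened variable's structural equation is replaced by its fixed value.
Soil = max(Rain, Sprinkler) - 2  [with Rain=0, Sprinkler=2]  = 0
Harvest = |Wet - Soil|  [with Wet=3, Soil=0]  = 3

3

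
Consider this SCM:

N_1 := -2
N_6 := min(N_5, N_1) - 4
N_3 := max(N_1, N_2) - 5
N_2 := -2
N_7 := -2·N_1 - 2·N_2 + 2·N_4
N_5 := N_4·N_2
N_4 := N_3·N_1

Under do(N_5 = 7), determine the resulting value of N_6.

The intervention breaks the incoming arrows to N_5: N_5 := N_4·N_2 no longer applies, and N_5 = 7.
N_6 = min(N_5, N_1) - 4  [with N_5=7, N_1=-2]  = -6

-6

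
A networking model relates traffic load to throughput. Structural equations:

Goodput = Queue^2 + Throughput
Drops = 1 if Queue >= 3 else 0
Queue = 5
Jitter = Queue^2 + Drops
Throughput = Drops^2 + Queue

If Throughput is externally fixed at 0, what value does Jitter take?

26

Under do(Throughput=0), the mechanism Throughput = Drops^2 + Queue is discarded; Throughput is fixed at 0.
Since Jitter is not a descendant of the intervened variable, it is unaffected.
Drops = 1 if Queue >= 3 else 0  [with Queue=5]  = 1
Jitter = Queue^2 + Drops  [with Queue=5, Drops=1]  = 26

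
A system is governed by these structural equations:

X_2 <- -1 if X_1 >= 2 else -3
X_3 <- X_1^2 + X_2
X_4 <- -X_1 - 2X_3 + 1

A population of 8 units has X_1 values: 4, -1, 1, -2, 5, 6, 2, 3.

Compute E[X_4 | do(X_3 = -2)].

2.75

Under do(X_3=-2), X_3's equation is replaced by X_3=-2 for every unit. Per-unit X_4: 1, 6, 4, 7, 0, -1, 3, 2. Mean = 2.75.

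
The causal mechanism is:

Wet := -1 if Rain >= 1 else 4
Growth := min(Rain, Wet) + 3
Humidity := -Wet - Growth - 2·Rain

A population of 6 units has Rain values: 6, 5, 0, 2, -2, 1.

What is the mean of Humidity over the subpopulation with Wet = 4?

E[Humidity|Wet=4] averages over only the 2 units with Wet=4 (Rain = 0, -2): Humidity = -7, -1, mean -4.

-4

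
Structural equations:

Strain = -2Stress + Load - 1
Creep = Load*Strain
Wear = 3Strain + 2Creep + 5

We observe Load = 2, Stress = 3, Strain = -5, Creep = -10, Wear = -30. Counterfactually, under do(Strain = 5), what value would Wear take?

40

do(Strain=5) replaces the equation Strain = -2Stress + Load - 1 with the constant Strain = 5.
Creep = Load*Strain  [with Load=2, Strain=5]  = 10
Wear = 3Strain + 2Creep + 5  [with Strain=5, Creep=10]  = 40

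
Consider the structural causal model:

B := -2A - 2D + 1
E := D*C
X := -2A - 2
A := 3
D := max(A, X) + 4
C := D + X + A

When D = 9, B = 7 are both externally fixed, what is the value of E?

36

Setting D = 9, B = 7 by intervention discards those variables' equations.
X = -2A - 2  [with A=3]  = -8
C = D + X + A  [with D=9, X=-8, A=3]  = 4
E = D*C  [with D=9, C=4]  = 36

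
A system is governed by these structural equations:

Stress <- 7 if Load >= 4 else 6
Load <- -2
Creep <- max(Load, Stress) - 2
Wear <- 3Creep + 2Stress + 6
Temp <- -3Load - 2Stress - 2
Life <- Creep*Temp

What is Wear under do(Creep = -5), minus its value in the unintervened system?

-27

Intervening sets Creep = -5 and removes its equation (Creep <- max(Load, Stress) - 2).
Stress = 7 if Load >= 4 else 6  [with Load=-2]  = 6
Wear = 3Creep + 2Stress + 6  [with Creep=-5, Stress=6]  = 3
Without intervention: Stress = 7 if Load >= 4 else 6  [with Load=-2]  = 6; Creep = max(Load, Stress) - 2  [with Load=-2, Stress=6]  = 4; Wear = 3Creep + 2Stress + 6  [with Creep=4, Stress=6]  = 30.
Change = 3 − 30 = -27.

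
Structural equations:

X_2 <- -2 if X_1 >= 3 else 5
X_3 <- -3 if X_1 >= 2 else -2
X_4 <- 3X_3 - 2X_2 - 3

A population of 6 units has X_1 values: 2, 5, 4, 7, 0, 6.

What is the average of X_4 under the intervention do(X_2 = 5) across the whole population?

The intervention sets X_2=5 in all 6 units regardless of X_1. Recomputing X_4 per unit gives -22, -22, -22, -22, -19, -22; average -21.5.

-21.5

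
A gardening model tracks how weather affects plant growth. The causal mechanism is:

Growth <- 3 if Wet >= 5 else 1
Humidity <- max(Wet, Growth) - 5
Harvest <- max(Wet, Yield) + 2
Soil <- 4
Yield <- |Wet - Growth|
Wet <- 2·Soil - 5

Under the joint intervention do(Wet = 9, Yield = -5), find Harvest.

Setting Wet = 9, Yield = -5 by intervention discards those variables' equations.
Harvest = max(Wet, Yield) + 2  [with Wet=9, Yield=-5]  = 11

11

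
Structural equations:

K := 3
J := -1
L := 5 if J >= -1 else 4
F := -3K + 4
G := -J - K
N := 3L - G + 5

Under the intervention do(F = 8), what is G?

Intervening sets F = 8 and removes its equation (F := -3K + 4).
No directed path runs from F to G, so G keeps its natural value.
G = -J - K  [with J=-1, K=3]  = -2

-2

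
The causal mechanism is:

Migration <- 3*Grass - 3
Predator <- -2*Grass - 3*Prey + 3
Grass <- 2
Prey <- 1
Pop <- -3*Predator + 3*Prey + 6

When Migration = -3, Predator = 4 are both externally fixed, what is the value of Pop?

The joint intervention fixes Migration = -3, Predator = 4, removing each variable's own equation.
Pop = -3*Predator + 3*Prey + 6  [with Predator=4, Prey=1]  = -3

-3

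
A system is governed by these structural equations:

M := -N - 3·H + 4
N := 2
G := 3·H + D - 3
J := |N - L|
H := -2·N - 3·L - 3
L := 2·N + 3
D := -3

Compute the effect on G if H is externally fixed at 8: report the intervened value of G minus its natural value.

Intervening sets H = 8 and removes its equation (H := -2·N - 3·L - 3).
G = 3·H + D - 3  [with H=8, D=-3]  = 18
Without intervention: L = 2·N + 3  [with N=2]  = 7; H = -2·N - 3·L - 3  [with N=2, L=7]  = -28; G = 3·H + D - 3  [with H=-28, D=-3]  = -90.
Change = 18 − (-90) = 108.

108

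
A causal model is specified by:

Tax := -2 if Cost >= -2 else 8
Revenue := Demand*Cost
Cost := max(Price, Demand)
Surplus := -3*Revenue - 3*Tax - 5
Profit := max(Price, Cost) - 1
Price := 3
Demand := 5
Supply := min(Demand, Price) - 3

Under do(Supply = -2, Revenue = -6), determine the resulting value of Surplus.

The joint intervention fixes Supply = -2, Revenue = -6, removing each variable's own equation.
Cost = max(Price, Demand)  [with Price=3, Demand=5]  = 5
Tax = -2 if Cost >= -2 else 8  [with Cost=5]  = -2
Surplus = -3*Revenue - 3*Tax - 5  [with Revenue=-6, Tax=-2]  = 19

19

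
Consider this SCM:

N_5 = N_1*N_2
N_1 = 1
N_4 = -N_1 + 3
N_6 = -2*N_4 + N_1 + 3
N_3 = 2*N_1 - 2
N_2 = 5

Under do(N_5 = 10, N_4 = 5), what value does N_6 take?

-6

Setting N_5 = 10, N_4 = 5 by intervention discards those variables' equations.
N_6 = -2*N_4 + N_1 + 3  [with N_4=5, N_1=1]  = -6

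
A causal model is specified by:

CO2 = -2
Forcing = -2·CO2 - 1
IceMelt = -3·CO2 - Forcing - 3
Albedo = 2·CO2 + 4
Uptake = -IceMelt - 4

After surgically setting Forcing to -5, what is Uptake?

-12

do(Forcing=-5) replaces the equation Forcing = -2·CO2 - 1 with the constant Forcing = -5.
IceMelt = -3·CO2 - Forcing - 3  [with CO2=-2, Forcing=-5]  = 8
Uptake = -IceMelt - 4  [with IceMelt=8]  = -12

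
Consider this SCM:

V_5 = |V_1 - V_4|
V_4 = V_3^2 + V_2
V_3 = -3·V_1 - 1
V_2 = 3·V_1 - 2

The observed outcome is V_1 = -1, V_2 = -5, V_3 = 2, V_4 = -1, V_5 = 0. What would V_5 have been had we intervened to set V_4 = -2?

1

Intervening sets V_4 = -2 and removes its equation (V_4 = V_3^2 + V_2).
V_5 = |V_1 - V_4|  [with V_1=-1, V_4=-2]  = 1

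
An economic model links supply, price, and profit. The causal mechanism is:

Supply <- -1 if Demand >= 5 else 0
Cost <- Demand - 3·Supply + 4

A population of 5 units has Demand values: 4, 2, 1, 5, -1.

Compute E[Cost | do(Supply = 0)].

6.2

do(Supply=0) breaks Supply's dependence on Demand. With Supply=0 fixed, Cost across the units is 8, 6, 5, 9, 3, mean 6.2.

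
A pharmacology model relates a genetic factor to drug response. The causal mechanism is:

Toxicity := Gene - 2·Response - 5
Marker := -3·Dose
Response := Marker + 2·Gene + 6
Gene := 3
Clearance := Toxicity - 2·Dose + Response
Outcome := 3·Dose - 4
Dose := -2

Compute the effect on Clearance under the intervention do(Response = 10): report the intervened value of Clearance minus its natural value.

Under do(Response=10), the mechanism Response := Marker + 2·Gene + 6 is discarded; Response is fixed at 10.
Toxicity = Gene - 2·Response - 5  [with Gene=3, Response=10]  = -22
Clearance = Toxicity - 2·Dose + Response  [with Toxicity=-22, Dose=-2, Response=10]  = -8
Without intervention: Marker = -3·Dose  [with Dose=-2]  = 6; Response = Marker + 2·Gene + 6  [with Marker=6, Gene=3]  = 18; Toxicity = Gene - 2·Response - 5  [with Gene=3, Response=18]  = -38; Clearance = Toxicity - 2·Dose + Response  [with Toxicity=-38, Dose=-2, Response=18]  = -16.
Change = -8 − (-16) = 8.

8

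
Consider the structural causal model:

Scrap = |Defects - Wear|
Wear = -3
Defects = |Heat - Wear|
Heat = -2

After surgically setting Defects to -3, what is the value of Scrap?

0

The intervention breaks the incoming arrows to Defects: Defects = |Heat - Wear| no longer applies, and Defects = -3.
Scrap = |Defects - Wear|  [with Defects=-3, Wear=-3]  = 0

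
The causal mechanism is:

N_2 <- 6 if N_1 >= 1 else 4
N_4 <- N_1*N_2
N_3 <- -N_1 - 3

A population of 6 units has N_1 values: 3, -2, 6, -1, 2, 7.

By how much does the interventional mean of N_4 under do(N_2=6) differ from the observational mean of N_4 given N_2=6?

The intervention sets N_2=6 in all 6 units regardless of N_1. Recomputing N_4 per unit gives 18, -12, 36, -6, 12, 42; average 15.
E[N_4|N_2=6] averages over only the 4 units with N_2=6 (N_1 = 3, 6, 2, 7): N_4 = 18, 36, 12, 42, mean 27.
Difference = 15 − 27 = -12.

-12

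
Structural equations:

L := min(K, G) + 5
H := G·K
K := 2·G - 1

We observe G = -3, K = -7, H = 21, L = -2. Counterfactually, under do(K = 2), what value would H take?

The intervention breaks the incoming arrows to K: K := 2·G - 1 no longer applies, and K = 2.
H = G·K  [with G=-3, K=2]  = -6

-6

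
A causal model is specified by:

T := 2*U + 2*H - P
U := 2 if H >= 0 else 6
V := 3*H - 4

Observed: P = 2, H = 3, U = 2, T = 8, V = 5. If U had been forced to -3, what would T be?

-2

The intervention breaks the incoming arrows to U: U := 2 if H >= 0 else 6 no longer applies, and U = -3.
T = 2*U + 2*H - P  [with U=-3, H=3, P=2]  = -2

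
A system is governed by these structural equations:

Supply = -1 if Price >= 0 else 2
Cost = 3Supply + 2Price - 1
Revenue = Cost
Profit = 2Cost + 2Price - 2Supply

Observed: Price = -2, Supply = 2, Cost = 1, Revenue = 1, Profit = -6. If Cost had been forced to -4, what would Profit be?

-16

do(Cost=-4) replaces the equation Cost = 3Supply + 2Price - 1 with the constant Cost = -4.
Supply = -1 if Price >= 0 else 2  [with Price=-2]  = 2
Profit = 2Cost + 2Price - 2Supply  [with Cost=-4, Price=-2, Supply=2]  = -16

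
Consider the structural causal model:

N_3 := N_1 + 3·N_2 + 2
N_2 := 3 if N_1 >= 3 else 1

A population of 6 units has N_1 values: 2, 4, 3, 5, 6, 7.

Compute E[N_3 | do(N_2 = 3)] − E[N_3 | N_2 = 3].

Every unit gets N_2=3 under the intervention. N_3 values become 13, 15, 14, 16, 17, 18; E[N_3|do(N_2=3)] = 15.5.
Conditioning on N_2=3 selects the 5 unit(s) with N_1 ∈ {4, 3, 5, 6, 7}. Their N_3 values: 15, 14, 16, 17, 18. Mean = 16.
Difference = 15.5 − 16 = -0.5.

-0.5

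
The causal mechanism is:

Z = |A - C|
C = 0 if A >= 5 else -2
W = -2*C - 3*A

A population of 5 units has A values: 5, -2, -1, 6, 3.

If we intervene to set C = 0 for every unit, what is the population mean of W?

-6.6

Every unit gets C=0 under the intervention. W values become -15, 6, 3, -18, -9; E[W|do(C=0)] = -6.6.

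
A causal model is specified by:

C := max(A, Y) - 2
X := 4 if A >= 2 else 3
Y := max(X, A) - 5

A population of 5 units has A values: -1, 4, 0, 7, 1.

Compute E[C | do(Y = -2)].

0.2

do(Y=-2) breaks Y's dependence on A. With Y=-2 fixed, C across the units is -3, 2, -2, 5, -1, mean 0.2.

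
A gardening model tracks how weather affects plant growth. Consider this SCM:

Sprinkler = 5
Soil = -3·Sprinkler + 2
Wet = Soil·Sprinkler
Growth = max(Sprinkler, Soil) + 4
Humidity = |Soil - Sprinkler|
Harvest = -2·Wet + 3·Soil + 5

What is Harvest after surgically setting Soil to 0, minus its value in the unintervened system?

Under do(Soil=0), the mechanism Soil = -3·Sprinkler + 2 is discarded; Soil is fixed at 0.
Wet = Soil·Sprinkler  [with Soil=0, Sprinkler=5]  = 0
Harvest = -2·Wet + 3·Soil + 5  [with Wet=0, Soil=0]  = 5
Without intervention: Soil = -3·Sprinkler + 2  [with Sprinkler=5]  = -13; Wet = Soil·Sprinkler  [with Soil=-13, Sprinkler=5]  = -65; Harvest = -2·Wet + 3·Soil + 5  [with Wet=-65, Soil=-13]  = 96.
Change = 5 − 96 = -91.

-91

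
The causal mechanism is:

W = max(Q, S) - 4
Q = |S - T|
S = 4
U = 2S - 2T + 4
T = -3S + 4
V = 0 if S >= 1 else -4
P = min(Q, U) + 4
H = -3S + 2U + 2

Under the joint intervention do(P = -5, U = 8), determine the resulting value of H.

6

Setting P = -5, U = 8 by intervention discards those variables' equations.
H = -3S + 2U + 2  [with S=4, U=8]  = 6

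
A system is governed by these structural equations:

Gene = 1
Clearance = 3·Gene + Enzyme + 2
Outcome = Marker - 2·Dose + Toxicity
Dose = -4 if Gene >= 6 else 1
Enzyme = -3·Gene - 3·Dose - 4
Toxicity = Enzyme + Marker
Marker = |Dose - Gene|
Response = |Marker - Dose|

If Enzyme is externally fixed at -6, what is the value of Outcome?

The intervention breaks the incoming arrows to Enzyme: Enzyme = -3·Gene - 3·Dose - 4 no longer applies, and Enzyme = -6.
Dose = -4 if Gene >= 6 else 1  [with Gene=1]  = 1
Marker = |Dose - Gene|  [with Dose=1, Gene=1]  = 0
Toxicity = Enzyme + Marker  [with Enzyme=-6, Marker=0]  = -6
Outcome = Marker - 2·Dose + Toxicity  [with Marker=0, Dose=1, Toxicity=-6]  = -8

-8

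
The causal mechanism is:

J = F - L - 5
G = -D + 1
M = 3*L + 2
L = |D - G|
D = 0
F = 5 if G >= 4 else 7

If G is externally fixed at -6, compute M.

Under do(G=-6), the mechanism G = -D + 1 is discarded; G is fixed at -6.
L = |D - G|  [with D=0, G=-6]  = 6
M = 3*L + 2  [with L=6]  = 20

20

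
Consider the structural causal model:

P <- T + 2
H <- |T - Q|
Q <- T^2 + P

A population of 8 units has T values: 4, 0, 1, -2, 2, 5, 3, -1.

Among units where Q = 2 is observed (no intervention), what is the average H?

E[H|Q=2] averages over only the 2 units with Q=2 (T = 0, -1): H = 2, 3, mean 2.5.

2.5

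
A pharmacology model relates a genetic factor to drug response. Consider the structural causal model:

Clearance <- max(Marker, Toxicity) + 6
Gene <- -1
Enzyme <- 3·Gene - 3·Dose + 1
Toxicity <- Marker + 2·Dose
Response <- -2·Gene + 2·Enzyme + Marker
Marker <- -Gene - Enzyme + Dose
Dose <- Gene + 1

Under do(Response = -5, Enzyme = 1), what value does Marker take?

0

Under do(Response = -5, Enzyme = 1), each intervened variable's structural equation is replaced by its fixed value.
Dose = Gene + 1  [with Gene=-1]  = 0
Marker = -Gene - Enzyme + Dose  [with Gene=-1, Enzyme=1, Dose=0]  = 0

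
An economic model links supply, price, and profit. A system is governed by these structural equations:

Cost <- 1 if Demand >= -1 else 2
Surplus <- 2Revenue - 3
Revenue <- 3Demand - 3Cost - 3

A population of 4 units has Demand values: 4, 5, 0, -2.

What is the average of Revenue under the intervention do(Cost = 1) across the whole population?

-0.75

Under do(Cost=1), Cost's equation is replaced by Cost=1 for every unit. Per-unit Revenue: 6, 9, -6, -12. Mean = -0.75.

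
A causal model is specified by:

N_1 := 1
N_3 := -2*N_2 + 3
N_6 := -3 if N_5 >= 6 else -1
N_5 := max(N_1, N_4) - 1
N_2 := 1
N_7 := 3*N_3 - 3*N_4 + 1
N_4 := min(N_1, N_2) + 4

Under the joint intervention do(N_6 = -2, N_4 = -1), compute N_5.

Setting N_6 = -2, N_4 = -1 by intervention discards those variables' equations.
N_5 = max(N_1, N_4) - 1  [with N_1=1, N_4=-1]  = 0

0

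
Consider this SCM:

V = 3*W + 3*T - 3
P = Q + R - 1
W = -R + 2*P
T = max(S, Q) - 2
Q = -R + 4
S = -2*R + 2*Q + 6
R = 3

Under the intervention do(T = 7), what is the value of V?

Under do(T=7), the mechanism T = max(S, Q) - 2 is discarded; T is fixed at 7.
Q = -R + 4  [with R=3]  = 1
P = Q + R - 1  [with Q=1, R=3]  = 3
W = -R + 2*P  [with R=3, P=3]  = 3
V = 3*W + 3*T - 3  [with W=3, T=7]  = 27

27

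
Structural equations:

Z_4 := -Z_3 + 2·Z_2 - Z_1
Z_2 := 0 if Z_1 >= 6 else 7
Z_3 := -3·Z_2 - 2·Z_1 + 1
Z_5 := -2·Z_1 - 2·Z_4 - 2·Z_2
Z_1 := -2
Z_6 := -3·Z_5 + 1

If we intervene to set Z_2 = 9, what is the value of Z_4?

42

Under do(Z_2=9), the mechanism Z_2 := 0 if Z_1 >= 6 else 7 is discarded; Z_2 is fixed at 9.
Z_3 = -3·Z_2 - 2·Z_1 + 1  [with Z_2=9, Z_1=-2]  = -22
Z_4 = -Z_3 + 2·Z_2 - Z_1  [with Z_3=-22, Z_2=9, Z_1=-2]  = 42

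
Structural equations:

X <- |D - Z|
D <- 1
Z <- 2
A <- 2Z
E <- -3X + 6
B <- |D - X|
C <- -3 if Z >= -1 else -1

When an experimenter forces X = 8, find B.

7

do(X=8) replaces the equation X <- |D - Z| with the constant X = 8.
B = |D - X|  [with D=1, X=8]  = 7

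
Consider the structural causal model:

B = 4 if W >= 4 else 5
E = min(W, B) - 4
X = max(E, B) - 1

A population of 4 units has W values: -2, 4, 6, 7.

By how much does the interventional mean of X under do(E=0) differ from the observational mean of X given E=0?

0.25

Every unit gets E=0 under the intervention. X values become 4, 3, 3, 3; E[X|do(E=0)] = 3.25.
Observing E=0 restricts to units where E's equation naturally yields 0: W ∈ {4, 6, 7}. In that subpopulation X = 3, 3, 3, mean 3.
Difference = 3.25 − 3 = 0.25.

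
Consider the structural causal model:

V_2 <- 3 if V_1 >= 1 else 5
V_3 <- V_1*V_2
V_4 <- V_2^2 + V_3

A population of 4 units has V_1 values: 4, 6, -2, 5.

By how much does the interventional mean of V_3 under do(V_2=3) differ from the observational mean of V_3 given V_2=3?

The intervention sets V_2=3 in all 4 units regardless of V_1. Recomputing V_3 per unit gives 12, 18, -6, 15; average 9.75.
Observing V_2=3 restricts to units where V_2's equation naturally yields 3: V_1 ∈ {4, 6, 5}. In that subpopulation V_3 = 12, 18, 15, mean 15.
Difference = 9.75 − 15 = -5.25.

-5.25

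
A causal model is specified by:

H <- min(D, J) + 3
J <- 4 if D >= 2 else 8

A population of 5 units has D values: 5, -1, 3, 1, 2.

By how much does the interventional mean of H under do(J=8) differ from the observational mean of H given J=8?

Under do(J=8), J's equation is replaced by J=8 for every unit. Per-unit H: 8, 2, 6, 4, 5. Mean = 5.
Conditioning on J=8 selects the 2 unit(s) with D ∈ {-1, 1}. Their H values: 2, 4. Mean = 3.
Difference = 5 − 3 = 2.

2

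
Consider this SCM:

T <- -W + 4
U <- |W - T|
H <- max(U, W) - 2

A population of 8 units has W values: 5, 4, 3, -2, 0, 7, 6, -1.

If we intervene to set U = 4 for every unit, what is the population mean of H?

Every unit gets U=4 under the intervention. H values become 3, 2, 2, 2, 2, 5, 4, 2; E[H|do(U=4)] = 2.75.

2.75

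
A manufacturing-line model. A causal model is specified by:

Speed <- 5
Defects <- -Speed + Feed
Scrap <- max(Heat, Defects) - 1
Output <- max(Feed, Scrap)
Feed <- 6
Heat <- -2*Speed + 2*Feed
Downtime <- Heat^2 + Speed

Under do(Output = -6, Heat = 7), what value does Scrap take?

6

Under do(Output = -6, Heat = 7), each intervened variable's structural equation is replaced by its fixed value.
Defects = -Speed + Feed  [with Speed=5, Feed=6]  = 1
Scrap = max(Heat, Defects) - 1  [with Heat=7, Defects=1]  = 6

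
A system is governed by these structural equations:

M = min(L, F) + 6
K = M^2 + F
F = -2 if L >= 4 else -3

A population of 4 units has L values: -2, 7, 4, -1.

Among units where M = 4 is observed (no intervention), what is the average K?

E[K|M=4] averages over only the 2 units with M=4 (L = 7, 4): K = 14, 14, mean 14.

14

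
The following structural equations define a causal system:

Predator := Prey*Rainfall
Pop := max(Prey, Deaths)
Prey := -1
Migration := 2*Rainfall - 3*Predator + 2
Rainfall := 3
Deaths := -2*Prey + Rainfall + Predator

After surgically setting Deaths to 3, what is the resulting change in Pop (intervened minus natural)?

Under do(Deaths=3), the mechanism Deaths := -2*Prey + Rainfall + Predator is discarded; Deaths is fixed at 3.
Pop = max(Prey, Deaths)  [with Prey=-1, Deaths=3]  = 3
Without intervention: Predator = Prey*Rainfall  [with Prey=-1, Rainfall=3]  = -3; Deaths = -2*Prey + Rainfall + Predator  [with Prey=-1, Rainfall=3, Predator=-3]  = 2; Pop = max(Prey, Deaths)  [with Prey=-1, Deaths=2]  = 2.
Change = 3 − 2 = 1.

1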